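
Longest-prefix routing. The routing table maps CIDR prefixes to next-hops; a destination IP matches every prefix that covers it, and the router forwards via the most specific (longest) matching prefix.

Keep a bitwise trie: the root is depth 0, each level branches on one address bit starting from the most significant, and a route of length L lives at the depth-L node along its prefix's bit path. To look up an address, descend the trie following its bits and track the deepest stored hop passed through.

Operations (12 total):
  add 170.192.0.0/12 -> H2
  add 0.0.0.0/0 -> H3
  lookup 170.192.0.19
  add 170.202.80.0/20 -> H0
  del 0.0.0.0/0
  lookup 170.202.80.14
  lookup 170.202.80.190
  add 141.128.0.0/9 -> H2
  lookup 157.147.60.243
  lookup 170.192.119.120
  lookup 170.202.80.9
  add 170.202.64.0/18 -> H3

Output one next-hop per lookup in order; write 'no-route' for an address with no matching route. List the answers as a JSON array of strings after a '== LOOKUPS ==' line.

Process each operation:
  + 170.192.0.0/12 (H2) depth=12
  + 0.0.0.0/0 (H3) depth=0
  ? 170.192.0.19  path d0:H3→d1:-→d2:-→d3:-→d4:-→d5:-→d6:-→d7:-→d8:-→d9:-→d10:-→d11:-→d12:H2  best=H2
  + 170.202.80.0/20 (H0) depth=20
  - 0.0.0.0/0 clear@0
  ? 170.202.80.14  path d0:-→d1:-→d2:-→d3:-→d4:-→d5:-→d6:-→d7:-→d8:-→d9:-→d10:-→d11:-→d12:H2→d13:-→d14:-→d15:-→d16:-→d17:-→d18:-→d19:-→d20:H0  best=H0
  ? 170.202.80.190  path d0:-→d1:-→d2:-→d3:-→d4:-→d5:-→d6:-→d7:-→d8:-→d9:-→d10:-→d11:-→d12:H2→d13:-→d14:-→d15:-→d16:-→d17:-→d18:-→d19:-→d20:H0  best=H0
  + 141.128.0.0/9 (H2) depth=9
  ? 157.147.60.243  path d0:-→d1:-→d2:-→d3:-  best=no-route
  ? 170.192.119.120  path d0:-→d1:-→d2:-→d3:-→d4:-→d5:-→d6:-→d7:-→d8:-→d9:-→d10:-→d11:-→d12:H2  best=H2
  ? 170.202.80.9  path d0:-→d1:-→d2:-→d3:-→d4:-→d5:-→d6:-→d7:-→d8:-→d9:-→d10:-→d11:-→d12:H2→d13:-→d14:-→d15:-→d16:-→d17:-→d18:-→d19:-→d20:H0  best=H0
  + 170.202.64.0/18 (H3) depth=18

== LOOKUPS ==
["H2","H0","H0","no-route","H2","H0"]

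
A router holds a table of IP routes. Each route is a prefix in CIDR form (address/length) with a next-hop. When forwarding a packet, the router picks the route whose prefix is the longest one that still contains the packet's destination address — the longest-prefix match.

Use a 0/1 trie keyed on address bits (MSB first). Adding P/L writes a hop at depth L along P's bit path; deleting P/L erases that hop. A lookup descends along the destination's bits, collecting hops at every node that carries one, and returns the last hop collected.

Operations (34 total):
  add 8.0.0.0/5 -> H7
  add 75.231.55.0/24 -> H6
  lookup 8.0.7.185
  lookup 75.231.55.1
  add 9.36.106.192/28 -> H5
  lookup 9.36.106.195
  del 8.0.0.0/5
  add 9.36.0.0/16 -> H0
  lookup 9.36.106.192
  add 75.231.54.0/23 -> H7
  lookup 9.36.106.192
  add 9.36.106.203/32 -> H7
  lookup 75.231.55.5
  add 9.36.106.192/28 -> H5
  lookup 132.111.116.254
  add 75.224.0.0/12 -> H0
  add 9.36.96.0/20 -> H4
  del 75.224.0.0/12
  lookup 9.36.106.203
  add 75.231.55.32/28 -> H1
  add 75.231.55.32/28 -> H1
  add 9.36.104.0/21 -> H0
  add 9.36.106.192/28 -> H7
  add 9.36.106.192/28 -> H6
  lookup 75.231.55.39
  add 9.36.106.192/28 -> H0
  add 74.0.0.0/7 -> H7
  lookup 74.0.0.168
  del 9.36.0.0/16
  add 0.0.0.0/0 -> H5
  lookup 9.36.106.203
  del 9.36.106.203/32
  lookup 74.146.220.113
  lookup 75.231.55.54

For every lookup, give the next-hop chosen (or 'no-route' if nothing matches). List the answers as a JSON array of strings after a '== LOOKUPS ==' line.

Process each operation:
  + 8.0.0.0/5 (H7) depth=5
  + 75.231.55.0/24 (H6) depth=24
  lookup 8.0.7.185: bits 00001 walk d0:-→d1:-→d2:-→d3:-→d4:-→d5:H7 -> H7
  lookup 75.231.55.1: bits 010010111110011100110111 walk d0:-→d1:-→d2:-→d3:-→d4:-→d5:-→d6:-→d7:-→d8:-→d9:-→d10:-→d11:-→d12:-→d13:-→d14:-→d15:-→d16:-→d17:-→d18:-→d19:-→d20:-→d21:-→d22:-→d23:-→d24:H6 -> H6
  + 9.36.106.192/28 (H5) depth=28
  lookup 9.36.106.195: bits 0000100100100100011010101100 walk d0:-→d1:-→d2:-→d3:-→d4:-→d5:H7→d6:-→d7:-→d8:-→d9:-→d10:-→d11:-→d12:-→d13:-→d14:-→d15:-→d16:-→d17:-→d18:-→d19:-→d20:-→d21:-→d22:-→d23:-→d24:-→d25:-→d26:-→d27:-→d28:H5 -> H5
  - 8.0.0.0/5 clear@5
  + 9.36.0.0/16 (H0) depth=16
  lookup 9.36.106.192: bits 0000100100100100011010101100 walk d0:-→d1:-→d2:-→d3:-→d4:-→d5:-→d6:-→d7:-→d8:-→d9:-→d10:-→d11:-→d12:-→d13:-→d14:-→d15:-→d16:H0→d17:-→d18:-→d19:-→d20:-→d21:-→d22:-→d23:-→d24:-→d25:-→d26:-→d27:-→d28:H5 -> H5
  + 75.231.54.0/23 (H7) depth=23
  lookup 9.36.106.192: bits 0000100100100100011010101100 walk d0:-→d1:-→d2:-→d3:-→d4:-→d5:-→d6:-→d7:-→d8:-→d9:-→d10:-→d11:-→d12:-→d13:-→d14:-→d15:-→d16:H0→d17:-→d18:-→d19:-→d20:-→d21:-→d22:-→d23:-→d24:-→d25:-→d26:-→d27:-→d28:H5 -> H5
  + 9.36.106.203/32 (H7) depth=32
  lookup 75.231.55.5: bits 010010111110011100110111 walk d0:-→d1:-→d2:-→d3:-→d4:-→d5:-→d6:-→d7:-→d8:-→d9:-→d10:-→d11:-→d12:-→d13:-→d14:-→d15:-→d16:-→d17:-→d18:-→d19:-→d20:-→d21:-→d22:-→d23:H7→d24:H6 -> H6
  + 9.36.106.192/28 (H5) depth=28
  lookup 132.111.116.254: bits ε walk d0:- -> no-route
  + 75.224.0.0/12 (H0) depth=12
  + 9.36.96.0/20 (H4) depth=20
  - 75.224.0.0/12 clear@12
  lookup 9.36.106.203: bits 00001001001001000110101011001011 walk d0:-→d1:-→d2:-→d3:-→d4:-→d5:-→d6:-→d7:-→d8:-→d9:-→d10:-→d11:-→d12:-→d13:-→d14:-→d15:-→d16:H0→d17:-→d18:-→d19:-→d20:H4→d21:-→d22:-→d23:-→d24:-→d25:-→d26:-→d27:-→d28:H5→d29:-→d30:-→d31:-→d32:H7 -> H7
  + 75.231.55.32/28 (H1) depth=28
  + 75.231.55.32/28 (H1) depth=28
  + 9.36.104.0/21 (H0) depth=21
  + 9.36.106.192/28 (H7) depth=28
  + 9.36.106.192/28 (H6) depth=28
  lookup 75.231.55.39: bits 0100101111100111001101110010 walk d0:-→d1:-→d2:-→d3:-→d4:-→d5:-→d6:-→d7:-→d8:-→d9:-→d10:-→d11:-→d12:-→d13:-→d14:-→d15:-→d16:-→d17:-→d18:-→d19:-→d20:-→d21:-→d22:-→d23:H7→d24:H6→d25:-→d26:-→d27:-→d28:H1 -> H1
  + 9.36.106.192/28 (H0) depth=28
  + 74.0.0.0/7 (H7) depth=7
  lookup 74.0.0.168: bits 0100101 walk d0:-→d1:-→d2:-→d3:-→d4:-→d5:-→d6:-→d7:H7 -> H7
  - 9.36.0.0/16 clear@16
  + 0.0.0.0/0 (H5) depth=0
  lookup 9.36.106.203: bits 00001001001001000110101011001011 walk d0:H5→d1:-→d2:-→d3:-→d4:-→d5:-→d6:-→d7:-→d8:-→d9:-→d10:-→d11:-→d12:-→d13:-→d14:-→d15:-→d16:-→d17:-→d18:-→d19:-→d20:H4→d21:H0→d22:-→d23:-→d24:-→d25:-→d26:-→d27:-→d28:H0→d29:-→d30:-→d31:-→d32:H7 -> H7
  - 9.36.106.203/32 clear@32
  lookup 74.146.220.113: bits 0100101 walk d0:H5→d1:-→d2:-→d3:-→d4:-→d5:-→d6:-→d7:H7 -> H7
  lookup 75.231.55.54: bits 010010111110011100110111001 walk d0:H5→d1:-→d2:-→d3:-→d4:-→d5:-→d6:-→d7:H7→d8:-→d9:-→d10:-→d11:-→d12:-→d13:-→d14:-→d15:-→d16:-→d17:-→d18:-→d19:-→d20:-→d21:-→d22:-→d23:H7→d24:H6→d25:-→d26:-→d27:- -> H6

== LOOKUPS ==
["H7","H6","H5","H5","H5","H6","no-route","H7","H1","H7","H7","H7","H6"]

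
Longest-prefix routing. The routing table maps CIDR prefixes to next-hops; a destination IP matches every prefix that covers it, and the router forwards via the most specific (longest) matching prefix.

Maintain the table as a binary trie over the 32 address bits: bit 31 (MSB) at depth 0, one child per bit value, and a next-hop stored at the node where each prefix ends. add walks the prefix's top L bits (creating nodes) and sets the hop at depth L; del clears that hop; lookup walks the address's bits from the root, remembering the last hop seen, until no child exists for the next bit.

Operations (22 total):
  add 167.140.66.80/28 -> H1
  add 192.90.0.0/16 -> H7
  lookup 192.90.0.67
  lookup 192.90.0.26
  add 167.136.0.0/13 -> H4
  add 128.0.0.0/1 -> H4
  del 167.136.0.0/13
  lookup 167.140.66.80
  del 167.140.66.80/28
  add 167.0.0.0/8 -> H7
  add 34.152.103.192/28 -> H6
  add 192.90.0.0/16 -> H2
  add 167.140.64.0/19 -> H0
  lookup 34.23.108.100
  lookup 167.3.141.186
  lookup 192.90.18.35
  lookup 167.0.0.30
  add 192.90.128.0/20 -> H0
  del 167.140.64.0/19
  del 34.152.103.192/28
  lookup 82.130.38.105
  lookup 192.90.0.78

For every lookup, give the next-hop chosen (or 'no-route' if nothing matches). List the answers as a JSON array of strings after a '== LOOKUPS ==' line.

Apply in order:
  + 167.140.66.80/28 (H1) depth=28
  + 192.90.0.0/16 (H7) depth=16
  Q 192.90.0.67: descend 1100000001011010 ; hops seen [H7] ; pick H7
  Q 192.90.0.26: descend 1100000001011010 ; hops seen [H7] ; pick H7
  + 167.136.0.0/13 (H4) depth=13
  + 128.0.0.0/1 (H4) depth=1
  - 167.136.0.0/13 clear@13
  Q 167.140.66.80: descend 1010011110001100010000100101 ; hops seen [H4,H1] ; pick H1
  - 167.140.66.80/28 clear@28
  + 167.0.0.0/8 (H7) depth=8
  + 34.152.103.192/28 (H6) depth=28
  + 192.90.0.0/16 (H2) depth=16
  + 167.140.64.0/19 (H0) depth=19
  Q 34.23.108.100: descend 00100010 ; hops seen [∅] ; pick no-route
  Q 167.3.141.186: descend 10100111 ; hops seen [H4,H7] ; pick H7
  Q 192.90.18.35: descend 1100000001011010 ; hops seen [H4,H2] ; pick H2
  Q 167.0.0.30: descend 10100111 ; hops seen [H4,H7] ; pick H7
  + 192.90.128.0/20 (H0) depth=20
  - 167.140.64.0/19 clear@19
  - 34.152.103.192/28 clear@28
  Q 82.130.38.105: descend 0 ; hops seen [∅] ; pick no-route
  Q 192.90.0.78: descend 1100000001011010 ; hops seen [H4,H2] ; pick H2

== LOOKUPS ==
["H7","H7","H1","no-route","H7","H2","H7","no-route","H2"]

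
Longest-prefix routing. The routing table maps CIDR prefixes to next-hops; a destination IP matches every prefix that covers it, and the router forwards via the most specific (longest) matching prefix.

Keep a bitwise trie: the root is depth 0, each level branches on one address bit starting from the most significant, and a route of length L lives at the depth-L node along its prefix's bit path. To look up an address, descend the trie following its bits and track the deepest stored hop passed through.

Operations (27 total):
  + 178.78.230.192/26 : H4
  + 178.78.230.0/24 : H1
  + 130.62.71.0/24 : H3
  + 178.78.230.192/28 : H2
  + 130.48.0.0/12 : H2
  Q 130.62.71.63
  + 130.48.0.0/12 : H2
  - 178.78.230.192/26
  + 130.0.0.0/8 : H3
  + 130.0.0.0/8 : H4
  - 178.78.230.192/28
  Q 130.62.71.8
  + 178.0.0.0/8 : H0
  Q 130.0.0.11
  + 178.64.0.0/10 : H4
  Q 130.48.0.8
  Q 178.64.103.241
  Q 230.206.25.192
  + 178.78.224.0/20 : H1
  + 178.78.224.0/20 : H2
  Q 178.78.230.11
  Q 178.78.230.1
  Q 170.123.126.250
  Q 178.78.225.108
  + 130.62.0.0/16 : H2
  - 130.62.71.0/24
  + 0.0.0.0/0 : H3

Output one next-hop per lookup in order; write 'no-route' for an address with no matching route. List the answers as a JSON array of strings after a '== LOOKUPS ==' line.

Process each operation:
  + 178.78.230.192/26 (H4) depth=26
  + 178.78.230.0/24 (H1) depth=24
  + 130.62.71.0/24 (H3) depth=24
  + 178.78.230.192/28 (H2) depth=28
  + 130.48.0.0/12 (H2) depth=12
  ? 130.62.71.63  path d0:-→d1:-→d2:-→d3:-→d4:-→d5:-→d6:-→d7:-→d8:-→d9:-→d10:-→d11:-→d12:H2→d13:-→d14:-→d15:-→d16:-→d17:-→d18:-→d19:-→d20:-→d21:-→d22:-→d23:-→d24:H3  best=H3
  + 130.48.0.0/12 (H2) depth=12
  del 178.78.230.192/26 (clear depth 26)
  + 130.0.0.0/8 (H3) depth=8
  + 130.0.0.0/8 (H4) depth=8
  del 178.78.230.192/28 (clear depth 28)
  ? 130.62.71.8  path d0:-→d1:-→d2:-→d3:-→d4:-→d5:-→d6:-→d7:-→d8:H4→d9:-→d10:-→d11:-→d12:H2→d13:-→d14:-→d15:-→d16:-→d17:-→d18:-→d19:-→d20:-→d21:-→d22:-→d23:-→d24:H3  best=H3
  + 178.0.0.0/8 (H0) depth=8
  ? 130.0.0.11  path d0:-→d1:-→d2:-→d3:-→d4:-→d5:-→d6:-→d7:-→d8:H4→d9:-→d10:-  best=H4
  + 178.64.0.0/10 (H4) depth=10
  ? 130.48.0.8  path d0:-→d1:-→d2:-→d3:-→d4:-→d5:-→d6:-→d7:-→d8:H4→d9:-→d10:-→d11:-→d12:H2  best=H2
  ? 178.64.103.241  path d0:-→d1:-→d2:-→d3:-→d4:-→d5:-→d6:-→d7:-→d8:H0→d9:-→d10:H4→d11:-→d12:-  best=H4
  ? 230.206.25.192  path d0:-→d1:-  best=no-route
  + 178.78.224.0/20 (H1) depth=20
  + 178.78.224.0/20 (H2) depth=20
  ? 178.78.230.11  path d0:-→d1:-→d2:-→d3:-→d4:-→d5:-→d6:-→d7:-→d8:H0→d9:-→d10:H4→d11:-→d12:-→d13:-→d14:-→d15:-→d16:-→d17:-→d18:-→d19:-→d20:H2→d21:-→d22:-→d23:-→d24:H1  best=H1
  ? 178.78.230.1  path d0:-→d1:-→d2:-→d3:-→d4:-→d5:-→d6:-→d7:-→d8:H0→d9:-→d10:H4→d11:-→d12:-→d13:-→d14:-→d15:-→d16:-→d17:-→d18:-→d19:-→d20:H2→d21:-→d22:-→d23:-→d24:H1  best=H1
  ? 170.123.126.250  path d0:-→d1:-→d2:-→d3:-  best=no-route
  ? 178.78.225.108  path d0:-→d1:-→d2:-→d3:-→d4:-→d5:-→d6:-→d7:-→d8:H0→d9:-→d10:H4→d11:-→d12:-→d13:-→d14:-→d15:-→d16:-→d17:-→d18:-→d19:-→d20:H2→d21:-  best=H2
  + 130.62.0.0/16 (H2) depth=16
  del 130.62.71.0/24 (clear depth 24)
  + 0.0.0.0/0 (H3) depth=0

== LOOKUPS ==
["H3","H3","H4","H2","H4","no-route","H1","H1","no-route","H2"]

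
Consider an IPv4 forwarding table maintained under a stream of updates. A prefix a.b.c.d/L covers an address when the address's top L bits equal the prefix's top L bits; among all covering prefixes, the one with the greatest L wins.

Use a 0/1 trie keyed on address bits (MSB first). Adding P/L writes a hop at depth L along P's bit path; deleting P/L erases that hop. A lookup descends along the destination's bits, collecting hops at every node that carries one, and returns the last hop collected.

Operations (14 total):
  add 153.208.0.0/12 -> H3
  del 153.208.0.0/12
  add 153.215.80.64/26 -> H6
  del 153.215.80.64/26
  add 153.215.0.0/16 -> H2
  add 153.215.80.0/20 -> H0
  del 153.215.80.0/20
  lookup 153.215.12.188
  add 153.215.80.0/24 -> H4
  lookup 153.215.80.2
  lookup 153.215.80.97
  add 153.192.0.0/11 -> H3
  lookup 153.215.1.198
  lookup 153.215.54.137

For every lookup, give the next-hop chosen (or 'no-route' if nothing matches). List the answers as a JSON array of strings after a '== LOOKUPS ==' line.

Trace:
  add 153.208.0.0/12 -> H3 at depth 12
  - 153.208.0.0/12 clear@12
  add 153.215.80.64/26 -> H6 at depth 26
  - 153.215.80.64/26 clear@26
  add 153.215.0.0/16 -> H2 at depth 16
  add 153.215.80.0/20 -> H0 at depth 20
  - 153.215.80.0/20 clear@20
  ? 153.215.12.188  path d0:-→d1:-→d2:-→d3:-→d4:-→d5:-→d6:-→d7:-→d8:-→d9:-→d10:-→d11:-→d12:-→d13:-→d14:-→d15:-→d16:H2→d17:-  best=H2
  add 153.215.80.0/24 -> H4 at depth 24
  ? 153.215.80.2  path d0:-→d1:-→d2:-→d3:-→d4:-→d5:-→d6:-→d7:-→d8:-→d9:-→d10:-→d11:-→d12:-→d13:-→d14:-→d15:-→d16:H2→d17:-→d18:-→d19:-→d20:-→d21:-→d22:-→d23:-→d24:H4→d25:-  best=H4
  ? 153.215.80.97  path d0:-→d1:-→d2:-→d3:-→d4:-→d5:-→d6:-→d7:-→d8:-→d9:-→d10:-→d11:-→d12:-→d13:-→d14:-→d15:-→d16:H2→d17:-→d18:-→d19:-→d20:-→d21:-→d22:-→d23:-→d24:H4→d25:-→d26:-  best=H4
  add 153.192.0.0/11 -> H3 at depth 11
  ? 153.215.1.198  path d0:-→d1:-→d2:-→d3:-→d4:-→d5:-→d6:-→d7:-→d8:-→d9:-→d10:-→d11:H3→d12:-→d13:-→d14:-→d15:-→d16:H2→d17:-  best=H2
  ? 153.215.54.137  path d0:-→d1:-→d2:-→d3:-→d4:-→d5:-→d6:-→d7:-→d8:-→d9:-→d10:-→d11:H3→d12:-→d13:-→d14:-→d15:-→d16:H2→d17:-  best=H2

== LOOKUPS ==
["H2","H4","H4","H2","H2"]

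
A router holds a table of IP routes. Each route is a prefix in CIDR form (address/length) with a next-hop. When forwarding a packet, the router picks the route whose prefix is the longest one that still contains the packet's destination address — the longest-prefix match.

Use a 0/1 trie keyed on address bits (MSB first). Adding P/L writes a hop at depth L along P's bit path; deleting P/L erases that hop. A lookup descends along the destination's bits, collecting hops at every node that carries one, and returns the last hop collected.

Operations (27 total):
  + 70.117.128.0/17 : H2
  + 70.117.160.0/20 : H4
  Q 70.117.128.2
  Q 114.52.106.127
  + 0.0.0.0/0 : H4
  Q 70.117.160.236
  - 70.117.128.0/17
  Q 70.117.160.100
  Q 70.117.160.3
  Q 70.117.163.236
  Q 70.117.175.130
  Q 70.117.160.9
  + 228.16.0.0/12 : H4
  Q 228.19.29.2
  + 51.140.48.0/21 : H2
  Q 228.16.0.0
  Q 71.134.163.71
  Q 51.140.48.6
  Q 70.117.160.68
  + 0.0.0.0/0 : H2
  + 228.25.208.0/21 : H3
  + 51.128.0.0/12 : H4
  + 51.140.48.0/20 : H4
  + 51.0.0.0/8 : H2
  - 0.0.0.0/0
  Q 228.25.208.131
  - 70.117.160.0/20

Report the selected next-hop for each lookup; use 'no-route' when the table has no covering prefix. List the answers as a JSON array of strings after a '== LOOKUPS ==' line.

Apply in order:
  add 70.117.128.0/17 -> H2 at depth 17
  add 70.117.160.0/20 -> H4 at depth 20
  lookup 70.117.128.2: bits 010001100111010110 walk d0:-→d1:-→d2:-→d3:-→d4:-→d5:-→d6:-→d7:-→d8:-→d9:-→d10:-→d11:-→d12:-→d13:-→d14:-→d15:-→d16:-→d17:H2→d18:- -> H2
  lookup 114.52.106.127: bits 01 walk d0:-→d1:-→d2:- -> no-route
  add 0.0.0.0/0 -> H4 at depth 0
  lookup 70.117.160.236: bits 01000110011101011010 walk d0:H4→d1:-→d2:-→d3:-→d4:-→d5:-→d6:-→d7:-→d8:-→d9:-→d10:-→d11:-→d12:-→d13:-→d14:-→d15:-→d16:-→d17:H2→d18:-→d19:-→d20:H4 -> H4
  - 70.117.128.0/17 clear@17
  lookup 70.117.160.100: bits 01000110011101011010 walk d0:H4→d1:-→d2:-→d3:-→d4:-→d5:-→d6:-→d7:-→d8:-→d9:-→d10:-→d11:-→d12:-→d13:-→d14:-→d15:-→d16:-→d17:-→d18:-→d19:-→d20:H4 -> H4
  lookup 70.117.160.3: bits 01000110011101011010 walk d0:H4→d1:-→d2:-→d3:-→d4:-→d5:-→d6:-→d7:-→d8:-→d9:-→d10:-→d11:-→d12:-→d13:-→d14:-→d15:-→d16:-→d17:-→d18:-→d19:-→d20:H4 -> H4
  lookup 70.117.163.236: bits 01000110011101011010 walk d0:H4→d1:-→d2:-→d3:-→d4:-→d5:-→d6:-→d7:-→d8:-→d9:-→d10:-→d11:-→d12:-→d13:-→d14:-→d15:-→d16:-→d17:-→d18:-→d19:-→d20:H4 -> H4
  lookup 70.117.175.130: bits 01000110011101011010 walk d0:H4→d1:-→d2:-→d3:-→d4:-→d5:-→d6:-→d7:-→d8:-→d9:-→d10:-→d11:-→d12:-→d13:-→d14:-→d15:-→d16:-→d17:-→d18:-→d19:-→d20:H4 -> H4
  lookup 70.117.160.9: bits 01000110011101011010 walk d0:H4→d1:-→d2:-→d3:-→d4:-→d5:-→d6:-→d7:-→d8:-→d9:-→d10:-→d11:-→d12:-→d13:-→d14:-→d15:-→d16:-→d17:-→d18:-→d19:-→d20:H4 -> H4
  add 228.16.0.0/12 -> H4 at depth 12
  lookup 228.19.29.2: bits 111001000001 walk d0:H4→d1:-→d2:-→d3:-→d4:-→d5:-→d6:-→d7:-→d8:-→d9:-→d10:-→d11:-→d12:H4 -> H4
  add 51.140.48.0/21 -> H2 at depth 21
  lookup 228.16.0.0: bits 111001000001 walk d0:H4→d1:-→d2:-→d3:-→d4:-→d5:-→d6:-→d7:-→d8:-→d9:-→d10:-→d11:-→d12:H4 -> H4
  lookup 71.134.163.71: bits 0100011 walk d0:H4→d1:-→d2:-→d3:-→d4:-→d5:-→d6:-→d7:- -> H4
  lookup 51.140.48.6: bits 001100111000110000110 walk d0:H4→d1:-→d2:-→d3:-→d4:-→d5:-→d6:-→d7:-→d8:-→d9:-→d10:-→d11:-→d12:-→d13:-→d14:-→d15:-→d16:-→d17:-→d18:-→d19:-→d20:-→d21:H2 -> H2
  lookup 70.117.160.68: bits 01000110011101011010 walk d0:H4→d1:-→d2:-→d3:-→d4:-→d5:-→d6:-→d7:-→d8:-→d9:-→d10:-→d11:-→d12:-→d13:-→d14:-→d15:-→d16:-→d17:-→d18:-→d19:-→d20:H4 -> H4
  add 0.0.0.0/0 -> H2 at depth 0
  add 228.25.208.0/21 -> H3 at depth 21
  add 51.128.0.0/12 -> H4 at depth 12
  add 51.140.48.0/20 -> H4 at depth 20
  add 51.0.0.0/8 -> H2 at depth 8
  - 0.0.0.0/0 clear@0
  lookup 228.25.208.131: bits 111001000001100111010 walk d0:-→d1:-→d2:-→d3:-→d4:-→d5:-→d6:-→d7:-→d8:-→d9:-→d10:-→d11:-→d12:H4→d13:-→d14:-→d15:-→d16:-→d17:-→d18:-→d19:-→d20:-→d21:H3 -> H3
  - 70.117.160.0/20 clear@20

== LOOKUPS ==
["H2","no-route","H4","H4","H4","H4","H4","H4","H4","H4","H4","H2","H4","H3"]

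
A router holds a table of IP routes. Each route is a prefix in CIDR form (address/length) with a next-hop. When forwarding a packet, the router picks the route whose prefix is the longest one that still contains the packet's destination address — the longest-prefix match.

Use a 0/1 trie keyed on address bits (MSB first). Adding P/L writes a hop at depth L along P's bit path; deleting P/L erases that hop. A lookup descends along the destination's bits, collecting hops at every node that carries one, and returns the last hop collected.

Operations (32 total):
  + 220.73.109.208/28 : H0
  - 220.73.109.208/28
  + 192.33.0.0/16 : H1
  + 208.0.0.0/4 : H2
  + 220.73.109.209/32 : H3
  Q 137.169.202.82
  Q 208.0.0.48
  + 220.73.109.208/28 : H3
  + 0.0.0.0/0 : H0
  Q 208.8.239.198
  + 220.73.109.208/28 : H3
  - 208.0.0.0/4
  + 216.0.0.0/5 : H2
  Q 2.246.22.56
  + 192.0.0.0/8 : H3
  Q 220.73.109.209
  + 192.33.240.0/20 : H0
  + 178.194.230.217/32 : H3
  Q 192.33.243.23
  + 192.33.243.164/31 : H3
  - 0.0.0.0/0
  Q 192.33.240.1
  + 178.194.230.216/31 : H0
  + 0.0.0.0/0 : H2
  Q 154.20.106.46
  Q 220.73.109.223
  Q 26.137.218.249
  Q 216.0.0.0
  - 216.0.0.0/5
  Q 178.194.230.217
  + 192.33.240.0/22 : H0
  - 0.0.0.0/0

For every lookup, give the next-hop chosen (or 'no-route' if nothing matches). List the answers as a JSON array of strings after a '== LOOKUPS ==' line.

Apply in order:
  add 220.73.109.208/28 -> H0 at depth 28
  del 220.73.109.208/28 (clear depth 28)
  add 192.33.0.0/16 -> H1 at depth 16
  add 208.0.0.0/4 -> H2 at depth 4
  add 220.73.109.209/32 -> H3 at depth 32
  ? 137.169.202.82  path d0:-→d1:-  best=no-route
  ? 208.0.0.48  path d0:-→d1:-→d2:-→d3:-→d4:H2  best=H2
  add 220.73.109.208/28 -> H3 at depth 28
  add 0.0.0.0/0 -> H0 at depth 0
  ? 208.8.239.198  path d0:H0→d1:-→d2:-→d3:-→d4:H2  best=H2
  add 220.73.109.208/28 -> H3 at depth 28
  del 208.0.0.0/4 (clear depth 4)
  add 216.0.0.0/5 -> H2 at depth 5
  ? 2.246.22.56  path d0:H0  best=H0
  add 192.0.0.0/8 -> H3 at depth 8
  ? 220.73.109.209  path d0:H0→d1:-→d2:-→d3:-→d4:-→d5:H2→d6:-→d7:-→d8:-→d9:-→d10:-→d11:-→d12:-→d13:-→d14:-→d15:-→d16:-→d17:-→d18:-→d19:-→d20:-→d21:-→d22:-→d23:-→d24:-→d25:-→d26:-→d27:-→d28:H3→d29:-→d30:-→d31:-→d32:H3  best=H3
  add 192.33.240.0/20 -> H0 at depth 20
  add 178.194.230.217/32 -> H3 at depth 32
  ? 192.33.243.23  path d0:H0→d1:-→d2:-→d3:-→d4:-→d5:-→d6:-→d7:-→d8:H3→d9:-→d10:-→d11:-→d12:-→d13:-→d14:-→d15:-→d16:H1→d17:-→d18:-→d19:-→d20:H0  best=H0
  add 192.33.243.164/31 -> H3 at depth 31
  del 0.0.0.0/0 (clear depth 0)
  ? 192.33.240.1  path d0:-→d1:-→d2:-→d3:-→d4:-→d5:-→d6:-→d7:-→d8:H3→d9:-→d10:-→d11:-→d12:-→d13:-→d14:-→d15:-→d16:H1→d17:-→d18:-→d19:-→d20:H0→d21:-→d22:-  best=H0
  add 178.194.230.216/31 -> H0 at depth 31
  add 0.0.0.0/0 -> H2 at depth 0
  ? 154.20.106.46  path d0:H2→d1:-→d2:-  best=H2
  ? 220.73.109.223  path d0:H2→d1:-→d2:-→d3:-→d4:-→d5:H2→d6:-→d7:-→d8:-→d9:-→d10:-→d11:-→d12:-→d13:-→d14:-→d15:-→d16:-→d17:-→d18:-→d19:-→d20:-→d21:-→d22:-→d23:-→d24:-→d25:-→d26:-→d27:-→d28:H3  best=H3
  ? 26.137.218.249  path d0:H2  best=H2
  ? 216.0.0.0  path d0:H2→d1:-→d2:-→d3:-→d4:-→d5:H2  best=H2
  del 216.0.0.0/5 (clear depth 5)
  ? 178.194.230.217  path d0:H2→d1:-→d2:-→d3:-→d4:-→d5:-→d6:-→d7:-→d8:-→d9:-→d10:-→d11:-→d12:-→d13:-→d14:-→d15:-→d16:-→d17:-→d18:-→d19:-→d20:-→d21:-→d22:-→d23:-→d24:-→d25:-→d26:-→d27:-→d28:-→d29:-→d30:-→d31:H0→d32:H3  best=H3
  add 192.33.240.0/22 -> H0 at depth 22
  del 0.0.0.0/0 (clear depth 0)

== LOOKUPS ==
["no-route","H2","H2","H0","H3","H0","H0","H2","H3","H2","H2","H3"]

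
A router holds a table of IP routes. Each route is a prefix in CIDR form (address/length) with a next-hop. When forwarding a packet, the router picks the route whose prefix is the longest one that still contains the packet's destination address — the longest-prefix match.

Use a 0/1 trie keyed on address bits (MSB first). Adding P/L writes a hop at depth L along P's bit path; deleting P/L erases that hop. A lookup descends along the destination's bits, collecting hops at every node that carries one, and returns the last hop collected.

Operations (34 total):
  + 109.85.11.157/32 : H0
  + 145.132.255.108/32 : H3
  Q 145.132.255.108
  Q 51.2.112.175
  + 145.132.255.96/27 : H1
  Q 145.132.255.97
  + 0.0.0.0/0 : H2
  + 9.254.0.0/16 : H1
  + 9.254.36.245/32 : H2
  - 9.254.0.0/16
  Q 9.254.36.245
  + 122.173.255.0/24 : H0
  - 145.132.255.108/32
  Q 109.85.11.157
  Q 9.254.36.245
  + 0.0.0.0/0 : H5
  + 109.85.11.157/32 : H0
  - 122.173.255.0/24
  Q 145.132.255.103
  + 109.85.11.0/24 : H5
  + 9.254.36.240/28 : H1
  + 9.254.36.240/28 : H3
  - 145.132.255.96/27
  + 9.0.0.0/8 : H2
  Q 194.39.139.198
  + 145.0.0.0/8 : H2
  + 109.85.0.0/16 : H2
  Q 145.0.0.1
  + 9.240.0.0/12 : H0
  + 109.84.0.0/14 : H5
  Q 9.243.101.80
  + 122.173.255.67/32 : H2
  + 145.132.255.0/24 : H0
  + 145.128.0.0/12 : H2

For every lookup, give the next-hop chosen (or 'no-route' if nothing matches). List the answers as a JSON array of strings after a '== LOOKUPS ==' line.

Apply in order:
  add 109.85.11.157/32 -> H0 at depth 32
  add 145.132.255.108/32 -> H3 at depth 32
  Q 145.132.255.108: descend 10010001100001001111111101101100 ; hops seen [H3] ; pick H3
  Q 51.2.112.175: descend 0 ; hops seen [∅] ; pick no-route
  add 145.132.255.96/27 -> H1 at depth 27
  Q 145.132.255.97: descend 1001000110000100111111110110 ; hops seen [H1] ; pick H1
  add 0.0.0.0/0 -> H2 at depth 0
  add 9.254.0.0/16 -> H1 at depth 16
  add 9.254.36.245/32 -> H2 at depth 32
  - 9.254.0.0/16 clear@16
  Q 9.254.36.245: descend 00001001111111100010010011110101 ; hops seen [H2,H2] ; pick H2
  add 122.173.255.0/24 -> H0 at depth 24
  - 145.132.255.108/32 clear@32
  Q 109.85.11.157: descend 01101101010101010000101110011101 ; hops seen [H2,H0] ; pick H0
  Q 9.254.36.245: descend 00001001111111100010010011110101 ; hops seen [H2,H2] ; pick H2
  add 0.0.0.0/0 -> H5 at depth 0
  add 109.85.11.157/32 -> H0 at depth 32
  - 122.173.255.0/24 clear@24
  Q 145.132.255.103: descend 1001000110000100111111110110 ; hops seen [H5,H1] ; pick H1
  add 109.85.11.0/24 -> H5 at depth 24
  add 9.254.36.240/28 -> H1 at depth 28
  add 9.254.36.240/28 -> H3 at depth 28
  - 145.132.255.96/27 clear@27
  add 9.0.0.0/8 -> H2 at depth 8
  Q 194.39.139.198: descend 1 ; hops seen [H5] ; pick H5
  add 145.0.0.0/8 -> H2 at depth 8
  add 109.85.0.0/16 -> H2 at depth 16
  Q 145.0.0.1: descend 10010001 ; hops seen [H5,H2] ; pick H2
  add 9.240.0.0/12 -> H0 at depth 12
  add 109.84.0.0/14 -> H5 at depth 14
  Q 9.243.101.80: descend 000010011111 ; hops seen [H5,H2,H0] ; pick H0
  add 122.173.255.67/32 -> H2 at depth 32
  add 145.132.255.0/24 -> H0 at depth 24
  add 145.128.0.0/12 -> H2 at depth 12

== LOOKUPS ==
["H3","no-route","H1","H2","H0","H2","H1","H5","H2","H0"]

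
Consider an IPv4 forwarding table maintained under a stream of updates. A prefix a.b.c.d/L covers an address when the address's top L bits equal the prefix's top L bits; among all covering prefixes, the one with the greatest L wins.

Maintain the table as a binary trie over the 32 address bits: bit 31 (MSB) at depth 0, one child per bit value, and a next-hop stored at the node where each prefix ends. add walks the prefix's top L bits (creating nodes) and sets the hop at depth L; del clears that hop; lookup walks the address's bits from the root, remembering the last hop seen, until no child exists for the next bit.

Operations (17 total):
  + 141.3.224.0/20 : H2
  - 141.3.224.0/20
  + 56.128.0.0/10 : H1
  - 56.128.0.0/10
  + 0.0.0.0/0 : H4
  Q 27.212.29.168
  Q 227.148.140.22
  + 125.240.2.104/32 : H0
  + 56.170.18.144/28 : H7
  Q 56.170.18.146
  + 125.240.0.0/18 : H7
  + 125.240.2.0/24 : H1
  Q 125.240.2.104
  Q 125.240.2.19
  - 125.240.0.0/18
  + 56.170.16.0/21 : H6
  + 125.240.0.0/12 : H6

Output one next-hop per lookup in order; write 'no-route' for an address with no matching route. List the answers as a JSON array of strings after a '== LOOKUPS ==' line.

Trace:
  + 141.3.224.0/20 (H2) depth=20
  - 141.3.224.0/20 clear@20
  + 56.128.0.0/10 (H1) depth=10
  - 56.128.0.0/10 clear@10
  + 0.0.0.0/0 (H4) depth=0
  lookup 27.212.29.168: bits 00 walk d0:H4→d1:-→d2:- -> H4
  lookup 227.148.140.22: bits 1 walk d0:H4→d1:- -> H4
  + 125.240.2.104/32 (H0) depth=32
  + 56.170.18.144/28 (H7) depth=28
  lookup 56.170.18.146: bits 0011100010101010000100101001 walk d0:H4→d1:-→d2:-→d3:-→d4:-→d5:-→d6:-→d7:-→d8:-→d9:-→d10:-→d11:-→d12:-→d13:-→d14:-→d15:-→d16:-→d17:-→d18:-→d19:-→d20:-→d21:-→d22:-→d23:-→d24:-→d25:-→d26:-→d27:-→d28:H7 -> H7
  + 125.240.0.0/18 (H7) depth=18
  + 125.240.2.0/24 (H1) depth=24
  lookup 125.240.2.104: bits 01111101111100000000001001101000 walk d0:H4→d1:-→d2:-→d3:-→d4:-→d5:-→d6:-→d7:-→d8:-→d9:-→d10:-→d11:-→d12:-→d13:-→d14:-→d15:-→d16:-→d17:-→d18:H7→d19:-→d20:-→d21:-→d22:-→d23:-→d24:H1→d25:-→d26:-→d27:-→d28:-→d29:-→d30:-→d31:-→d32:H0 -> H0
  lookup 125.240.2.19: bits 0111110111110000000000100 walk d0:H4→d1:-→d2:-→d3:-→d4:-→d5:-→d6:-→d7:-→d8:-→d9:-→d10:-→d11:-→d12:-→d13:-→d14:-→d15:-→d16:-→d17:-→d18:H7→d19:-→d20:-→d21:-→d22:-→d23:-→d24:H1→d25:- -> H1
  - 125.240.0.0/18 clear@18
  + 56.170.16.0/21 (H6) depth=21
  + 125.240.0.0/12 (H6) depth=12

== LOOKUPS ==
["H4","H4","H7","H0","H1"]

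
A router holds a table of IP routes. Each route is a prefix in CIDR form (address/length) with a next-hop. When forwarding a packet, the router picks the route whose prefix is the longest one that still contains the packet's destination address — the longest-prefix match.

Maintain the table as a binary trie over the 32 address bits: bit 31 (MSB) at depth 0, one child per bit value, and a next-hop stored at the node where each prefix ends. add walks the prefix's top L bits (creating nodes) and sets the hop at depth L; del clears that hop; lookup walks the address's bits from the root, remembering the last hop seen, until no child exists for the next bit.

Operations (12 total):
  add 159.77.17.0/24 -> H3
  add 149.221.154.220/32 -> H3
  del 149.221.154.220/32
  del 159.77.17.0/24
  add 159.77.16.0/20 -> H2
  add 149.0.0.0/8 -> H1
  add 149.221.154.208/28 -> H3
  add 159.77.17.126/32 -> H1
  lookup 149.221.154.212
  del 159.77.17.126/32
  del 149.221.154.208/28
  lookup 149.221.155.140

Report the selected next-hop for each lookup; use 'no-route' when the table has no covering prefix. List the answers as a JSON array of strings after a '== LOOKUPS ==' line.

Trace:
  add 159.77.17.0/24 -> H3 at depth 24
  add 149.221.154.220/32 -> H3 at depth 32
  del 149.221.154.220/32 (clear depth 32)
  del 159.77.17.0/24 (clear depth 24)
  add 159.77.16.0/20 -> H2 at depth 20
  add 149.0.0.0/8 -> H1 at depth 8
  add 149.221.154.208/28 -> H3 at depth 28
  add 159.77.17.126/32 -> H1 at depth 32
  Q 149.221.154.212: descend 1001010111011101100110101101 ; hops seen [H1,H3] ; pick H3
  del 159.77.17.126/32 (clear depth 32)
  del 149.221.154.208/28 (clear depth 28)
  Q 149.221.155.140: descend 10010101110111011001101 ; hops seen [H1] ; pick H1

== LOOKUPS ==
["H3","H1"]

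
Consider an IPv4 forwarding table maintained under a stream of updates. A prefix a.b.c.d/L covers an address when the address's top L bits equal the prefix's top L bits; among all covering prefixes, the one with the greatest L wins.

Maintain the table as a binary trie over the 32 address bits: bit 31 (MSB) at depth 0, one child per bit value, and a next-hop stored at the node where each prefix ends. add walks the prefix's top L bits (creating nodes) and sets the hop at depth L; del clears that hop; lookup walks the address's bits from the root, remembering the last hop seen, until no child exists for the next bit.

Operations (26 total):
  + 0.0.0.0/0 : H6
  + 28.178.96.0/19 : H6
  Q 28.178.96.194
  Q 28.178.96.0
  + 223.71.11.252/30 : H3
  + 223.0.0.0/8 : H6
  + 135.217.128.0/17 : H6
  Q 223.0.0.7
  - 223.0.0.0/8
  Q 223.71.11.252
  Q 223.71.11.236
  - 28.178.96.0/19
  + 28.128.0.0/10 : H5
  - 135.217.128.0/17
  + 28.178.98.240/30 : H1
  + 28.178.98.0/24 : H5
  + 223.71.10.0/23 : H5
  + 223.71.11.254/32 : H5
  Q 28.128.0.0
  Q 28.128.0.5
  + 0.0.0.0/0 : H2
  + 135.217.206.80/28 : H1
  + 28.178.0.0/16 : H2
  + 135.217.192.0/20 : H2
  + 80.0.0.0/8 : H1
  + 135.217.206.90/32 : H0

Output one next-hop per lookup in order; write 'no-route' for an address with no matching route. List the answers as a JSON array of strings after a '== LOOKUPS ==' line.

Apply in order:
  + 0.0.0.0/0 (H6) depth=0
  + 28.178.96.0/19 (H6) depth=19
  Q 28.178.96.194: descend 0001110010110010011 ; hops seen [H6,H6] ; pick H6
  Q 28.178.96.0: descend 0001110010110010011 ; hops seen [H6,H6] ; pick H6
  + 223.71.11.252/30 (H3) depth=30
  + 223.0.0.0/8 (H6) depth=8
  + 135.217.128.0/17 (H6) depth=17
  Q 223.0.0.7: descend 110111110 ; hops seen [H6,H6] ; pick H6
  - 223.0.0.0/8 clear@8
  Q 223.71.11.252: descend 110111110100011100001011111111 ; hops seen [H6,H3] ; pick H3
  Q 223.71.11.236: descend 110111110100011100001011111 ; hops seen [H6] ; pick H6
  - 28.178.96.0/19 clear@19
  + 28.128.0.0/10 (H5) depth=10
  - 135.217.128.0/17 clear@17
  + 28.178.98.240/30 (H1) depth=30
  + 28.178.98.0/24 (H5) depth=24
  + 223.71.10.0/23 (H5) depth=23
  + 223.71.11.254/32 (H5) depth=32
  Q 28.128.0.0: descend 0001110010 ; hops seen [H6,H5] ; pick H5
  Q 28.128.0.5: descend 0001110010 ; hops seen [H6,H5] ; pick H5
  + 0.0.0.0/0 (H2) depth=0
  + 135.217.206.80/28 (H1) depth=28
  + 28.178.0.0/16 (H2) depth=16
  + 135.217.192.0/20 (H2) depth=20
  + 80.0.0.0/8 (H1) depth=8
  + 135.217.206.90/32 (H0) depth=32

== LOOKUPS ==
["H6","H6","H6","H3","H6","H5","H5"]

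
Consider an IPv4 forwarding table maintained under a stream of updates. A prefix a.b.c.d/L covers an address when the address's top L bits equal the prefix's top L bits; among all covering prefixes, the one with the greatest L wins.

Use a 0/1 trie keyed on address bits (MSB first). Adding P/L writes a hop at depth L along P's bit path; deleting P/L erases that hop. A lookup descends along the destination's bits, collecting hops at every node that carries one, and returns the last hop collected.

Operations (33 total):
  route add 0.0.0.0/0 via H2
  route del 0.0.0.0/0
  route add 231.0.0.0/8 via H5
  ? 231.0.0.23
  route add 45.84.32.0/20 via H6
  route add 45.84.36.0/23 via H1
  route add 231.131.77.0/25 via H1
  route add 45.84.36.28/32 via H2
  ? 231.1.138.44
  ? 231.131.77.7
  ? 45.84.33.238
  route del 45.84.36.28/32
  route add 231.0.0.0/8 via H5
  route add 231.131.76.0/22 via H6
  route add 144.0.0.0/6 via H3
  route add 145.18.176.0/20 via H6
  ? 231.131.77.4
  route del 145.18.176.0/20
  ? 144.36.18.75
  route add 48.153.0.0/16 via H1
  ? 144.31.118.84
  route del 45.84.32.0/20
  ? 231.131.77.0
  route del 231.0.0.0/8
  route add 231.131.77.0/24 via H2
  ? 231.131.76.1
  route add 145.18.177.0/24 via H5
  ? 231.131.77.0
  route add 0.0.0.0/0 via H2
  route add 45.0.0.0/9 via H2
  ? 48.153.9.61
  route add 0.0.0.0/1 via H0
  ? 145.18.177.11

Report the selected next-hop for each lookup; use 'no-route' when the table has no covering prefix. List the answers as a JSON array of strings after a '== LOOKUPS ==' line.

Process each operation:
  + 0.0.0.0/0 (H2) depth=0
  del 0.0.0.0/0 (clear depth 0)
  + 231.0.0.0/8 (H5) depth=8
  lookup 231.0.0.23: bits 11100111 walk d0:-→d1:-→d2:-→d3:-→d4:-→d5:-→d6:-→d7:-→d8:H5 -> H5
  + 45.84.32.0/20 (H6) depth=20
  + 45.84.36.0/23 (H1) depth=23
  + 231.131.77.0/25 (H1) depth=25
  + 45.84.36.28/32 (H2) depth=32
  lookup 231.1.138.44: bits 11100111 walk d0:-→d1:-→d2:-→d3:-→d4:-→d5:-→d6:-→d7:-→d8:H5 -> H5
  lookup 231.131.77.7: bits 1110011110000011010011010 walk d0:-→d1:-→d2:-→d3:-→d4:-→d5:-→d6:-→d7:-→d8:H5→d9:-→d10:-→d11:-→d12:-→d13:-→d14:-→d15:-→d16:-→d17:-→d18:-→d19:-→d20:-→d21:-→d22:-→d23:-→d24:-→d25:H1 -> H1
  lookup 45.84.33.238: bits 001011010101010000100 walk d0:-→d1:-→d2:-→d3:-→d4:-→d5:-→d6:-→d7:-→d8:-→d9:-→d10:-→d11:-→d12:-→d13:-→d14:-→d15:-→d16:-→d17:-→d18:-→d19:-→d20:H6→d21:- -> H6
  del 45.84.36.28/32 (clear depth 32)
  + 231.0.0.0/8 (H5) depth=8
  + 231.131.76.0/22 (H6) depth=22
  + 144.0.0.0/6 (H3) depth=6
  + 145.18.176.0/20 (H6) depth=20
  lookup 231.131.77.4: bits 1110011110000011010011010 walk d0:-→d1:-→d2:-→d3:-→d4:-→d5:-→d6:-→d7:-→d8:H5→d9:-→d10:-→d11:-→d12:-→d13:-→d14:-→d15:-→d16:-→d17:-→d18:-→d19:-→d20:-→d21:-→d22:H6→d23:-→d24:-→d25:H1 -> H1
  del 145.18.176.0/20 (clear depth 20)
  lookup 144.36.18.75: bits 1001000 walk d0:-→d1:-→d2:-→d3:-→d4:-→d5:-→d6:H3→d7:- -> H3
  + 48.153.0.0/16 (H1) depth=16
  lookup 144.31.118.84: bits 1001000 walk d0:-→d1:-→d2:-→d3:-→d4:-→d5:-→d6:H3→d7:- -> H3
  del 45.84.32.0/20 (clear depth 20)
  lookup 231.131.77.0: bits 1110011110000011010011010 walk d0:-→d1:-→d2:-→d3:-→d4:-→d5:-→d6:-→d7:-→d8:H5→d9:-→d10:-→d11:-→d12:-→d13:-→d14:-→d15:-→d16:-→d17:-→d18:-→d19:-→d20:-→d21:-→d22:H6→d23:-→d24:-→d25:H1 -> H1
  del 231.0.0.0/8 (clear depth 8)
  + 231.131.77.0/24 (H2) depth=24
  lookup 231.131.76.1: bits 11100111100000110100110 walk d0:-→d1:-→d2:-→d3:-→d4:-→d5:-→d6:-→d7:-→d8:-→d9:-→d10:-→d11:-→d12:-→d13:-→d14:-→d15:-→d16:-→d17:-→d18:-→d19:-→d20:-→d21:-→d22:H6→d23:- -> H6
  + 145.18.177.0/24 (H5) depth=24
  lookup 231.131.77.0: bits 1110011110000011010011010 walk d0:-→d1:-→d2:-→d3:-→d4:-→d5:-→d6:-→d7:-→d8:-→d9:-→d10:-→d11:-→d12:-→d13:-→d14:-→d15:-→d16:-→d17:-→d18:-→d19:-→d20:-→d21:-→d22:H6→d23:-→d24:H2→d25:H1 -> H1
  + 0.0.0.0/0 (H2) depth=0
  + 45.0.0.0/9 (H2) depth=9
  lookup 48.153.9.61: bits 0011000010011001 walk d0:H2→d1:-→d2:-→d3:-→d4:-→d5:-→d6:-→d7:-→d8:-→d9:-→d10:-→d11:-→d12:-→d13:-→d14:-→d15:-→d16:H1 -> H1
  + 0.0.0.0/1 (H0) depth=1
  lookup 145.18.177.11: bits 100100010001001010110001 walk d0:H2→d1:-→d2:-→d3:-→d4:-→d5:-→d6:H3→d7:-→d8:-→d9:-→d10:-→d11:-→d12:-→d13:-→d14:-→d15:-→d16:-→d17:-→d18:-→d19:-→d20:-→d21:-→d22:-→d23:-→d24:H5 -> H5

== LOOKUPS ==
["H5","H5","H1","H6","H1","H3","H3","H1","H6","H1","H1","H5"]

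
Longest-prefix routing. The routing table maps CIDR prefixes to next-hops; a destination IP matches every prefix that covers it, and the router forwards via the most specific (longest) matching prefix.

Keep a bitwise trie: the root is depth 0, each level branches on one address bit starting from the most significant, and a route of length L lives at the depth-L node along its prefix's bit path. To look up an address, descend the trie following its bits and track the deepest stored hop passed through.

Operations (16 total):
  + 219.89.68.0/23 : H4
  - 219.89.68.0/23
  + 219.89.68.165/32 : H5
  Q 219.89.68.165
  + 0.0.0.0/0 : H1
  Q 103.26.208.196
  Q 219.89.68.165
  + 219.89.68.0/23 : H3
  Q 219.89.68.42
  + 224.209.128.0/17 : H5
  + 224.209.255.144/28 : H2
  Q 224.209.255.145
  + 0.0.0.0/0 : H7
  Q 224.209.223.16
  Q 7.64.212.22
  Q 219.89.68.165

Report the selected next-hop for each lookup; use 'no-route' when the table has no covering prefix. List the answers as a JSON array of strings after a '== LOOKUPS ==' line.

Process each operation:
  + 219.89.68.0/23 (H4) depth=23
  del 219.89.68.0/23 (clear depth 23)
  + 219.89.68.165/32 (H5) depth=32
  lookup 219.89.68.165: bits 11011011010110010100010010100101 walk d0:-→d1:-→d2:-→d3:-→d4:-→d5:-→d6:-→d7:-→d8:-→d9:-→d10:-→d11:-→d12:-→d13:-→d14:-→d15:-→d16:-→d17:-→d18:-→d19:-→d20:-→d21:-→d22:-→d23:-→d24:-→d25:-→d26:-→d27:-→d28:-→d29:-→d30:-→d31:-→d32:H5 -> H5
  + 0.0.0.0/0 (H1) depth=0
  lookup 103.26.208.196: bits ε walk d0:H1 -> H1
  lookup 219.89.68.165: bits 11011011010110010100010010100101 walk d0:H1→d1:-→d2:-→d3:-→d4:-→d5:-→d6:-→d7:-→d8:-→d9:-→d10:-→d11:-→d12:-→d13:-→d14:-→d15:-→d16:-→d17:-→d18:-→d19:-→d20:-→d21:-→d22:-→d23:-→d24:-→d25:-→d26:-→d27:-→d28:-→d29:-→d30:-→d31:-→d32:H5 -> H5
  + 219.89.68.0/23 (H3) depth=23
  lookup 219.89.68.42: bits 110110110101100101000100 walk d0:H1→d1:-→d2:-→d3:-→d4:-→d5:-→d6:-→d7:-→d8:-→d9:-→d10:-→d11:-→d12:-→d13:-→d14:-→d15:-→d16:-→d17:-→d18:-→d19:-→d20:-→d21:-→d22:-→d23:H3→d24:- -> H3
  + 224.209.128.0/17 (H5) depth=17
  + 224.209.255.144/28 (H2) depth=28
  lookup 224.209.255.145: bits 1110000011010001111111111001 walk d0:H1→d1:-→d2:-→d3:-→d4:-→d5:-→d6:-→d7:-→d8:-→d9:-→d10:-→d11:-→d12:-→d13:-→d14:-→d15:-→d16:-→d17:H5→d18:-→d19:-→d20:-→d21:-→d22:-→d23:-→d24:-→d25:-→d26:-→d27:-→d28:H2 -> H2
  + 0.0.0.0/0 (H7) depth=0
  lookup 224.209.223.16: bits 111000001101000111 walk d0:H7→d1:-→d2:-→d3:-→d4:-→d5:-→d6:-→d7:-→d8:-→d9:-→d10:-→d11:-→d12:-→d13:-→d14:-→d15:-→d16:-→d17:H5→d18:- -> H5
  lookup 7.64.212.22: bits ε walk d0:H7 -> H7
  lookup 219.89.68.165: bits 11011011010110010100010010100101 walk d0:H7→d1:-→d2:-→d3:-→d4:-→d5:-→d6:-→d7:-→d8:-→d9:-→d10:-→d11:-→d12:-→d13:-→d14:-→d15:-→d16:-→d17:-→d18:-→d19:-→d20:-→d21:-→d22:-→d23:H3→d24:-→d25:-→d26:-→d27:-→d28:-→d29:-→d30:-→d31:-→d32:H5 -> H5

== LOOKUPS ==
["H5","H1","H5","H3","H2","H5","H7","H5"]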